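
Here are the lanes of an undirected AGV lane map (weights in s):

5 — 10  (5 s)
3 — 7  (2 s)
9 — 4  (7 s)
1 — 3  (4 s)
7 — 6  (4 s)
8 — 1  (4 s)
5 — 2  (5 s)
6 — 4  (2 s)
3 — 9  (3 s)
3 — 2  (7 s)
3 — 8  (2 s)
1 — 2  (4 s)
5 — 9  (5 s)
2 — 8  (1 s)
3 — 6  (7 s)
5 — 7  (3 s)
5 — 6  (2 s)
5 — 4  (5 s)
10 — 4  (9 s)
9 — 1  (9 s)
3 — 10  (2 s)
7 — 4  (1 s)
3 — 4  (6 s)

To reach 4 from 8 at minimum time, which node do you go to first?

3

Enumerating some paths:
8 → 3 → 4: 2+6 = 8
8 → 3 → 7 → 4: 2+2+1 = 5
8 → 2 → 5 → 6 → 4: 1+5+2+2 = 10
8 → 2 → 5 → 7 → 4: 1+5+3+1 = 10
The minimum is 5 s via 8 → 3 → 7 → 4.
So from 8 the first move is to 3.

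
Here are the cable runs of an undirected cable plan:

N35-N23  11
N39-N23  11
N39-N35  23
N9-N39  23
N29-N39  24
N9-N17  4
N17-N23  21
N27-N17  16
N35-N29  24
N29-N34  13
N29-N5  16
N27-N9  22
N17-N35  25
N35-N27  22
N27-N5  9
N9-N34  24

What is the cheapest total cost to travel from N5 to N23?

42

Shortest distances from N5:
N5: 0
N27: 9  (via N5)
N29: 16  (via N5)
N17: 25  (via N27)
N9: 29  (via N17)
N34: 29  (via N29)
N35: 31  (via N27)
N39: 40  (via N29)
N23: 42  (via N35)
Shortest route: N5–N27–N35–N23 = 42.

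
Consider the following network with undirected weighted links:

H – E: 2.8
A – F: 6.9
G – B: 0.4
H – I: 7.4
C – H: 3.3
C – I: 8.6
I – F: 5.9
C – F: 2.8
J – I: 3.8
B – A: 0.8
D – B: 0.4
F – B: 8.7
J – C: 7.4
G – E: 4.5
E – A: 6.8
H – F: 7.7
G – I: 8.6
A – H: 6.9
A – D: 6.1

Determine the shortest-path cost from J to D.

13.2

Compare a few routes:
J → C → F → A → B → D: 7.4+2.8+6.9+0.8+0.4 = 18.3
J → I → G → B → D: 3.8+8.6+0.4+0.4 = 13.2
J → I → F → A → B → D: 3.8+5.9+6.9+0.8+0.4 = 17.8
The minimum is 13.2 via J → I → G → B → D.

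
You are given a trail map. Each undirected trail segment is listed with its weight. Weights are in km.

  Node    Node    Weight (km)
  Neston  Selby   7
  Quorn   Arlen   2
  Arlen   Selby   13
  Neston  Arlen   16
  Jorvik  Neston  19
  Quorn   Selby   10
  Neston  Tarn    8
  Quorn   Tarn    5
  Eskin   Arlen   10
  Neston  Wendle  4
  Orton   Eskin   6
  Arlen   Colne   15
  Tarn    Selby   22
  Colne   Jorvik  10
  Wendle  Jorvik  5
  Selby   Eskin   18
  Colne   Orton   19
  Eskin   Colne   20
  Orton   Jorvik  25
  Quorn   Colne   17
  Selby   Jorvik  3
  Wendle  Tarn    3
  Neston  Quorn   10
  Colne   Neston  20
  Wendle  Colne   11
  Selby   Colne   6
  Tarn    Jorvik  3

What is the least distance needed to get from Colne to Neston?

Compare a few routes:
Colne → Selby → Jorvik → Wendle → Neston: 6+3+5+4 = 18
Colne → Selby → Neston: 6+7 = 13
Colne → Wendle → Neston: 11+4 = 15
The minimum is 13 km via Colne → Selby → Neston.

13 km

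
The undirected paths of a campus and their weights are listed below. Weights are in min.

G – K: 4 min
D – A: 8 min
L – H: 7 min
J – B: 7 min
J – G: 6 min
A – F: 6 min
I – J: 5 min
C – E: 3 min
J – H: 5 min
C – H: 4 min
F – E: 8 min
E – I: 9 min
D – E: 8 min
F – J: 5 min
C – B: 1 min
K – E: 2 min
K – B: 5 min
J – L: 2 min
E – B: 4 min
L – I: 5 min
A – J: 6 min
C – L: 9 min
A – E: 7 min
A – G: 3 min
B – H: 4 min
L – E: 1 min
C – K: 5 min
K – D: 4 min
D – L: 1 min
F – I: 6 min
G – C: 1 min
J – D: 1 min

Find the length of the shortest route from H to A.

Running Dijkstra from H:
H: 0
B: 4  (via H)
C: 4  (via H)
G: 5  (via C)
J: 5  (via H)
D: 6  (via J)
E: 7  (via C)
L: 7  (via H)
A: 8  (via G)
Shortest route: H–C–G–A = 8 min.

8 min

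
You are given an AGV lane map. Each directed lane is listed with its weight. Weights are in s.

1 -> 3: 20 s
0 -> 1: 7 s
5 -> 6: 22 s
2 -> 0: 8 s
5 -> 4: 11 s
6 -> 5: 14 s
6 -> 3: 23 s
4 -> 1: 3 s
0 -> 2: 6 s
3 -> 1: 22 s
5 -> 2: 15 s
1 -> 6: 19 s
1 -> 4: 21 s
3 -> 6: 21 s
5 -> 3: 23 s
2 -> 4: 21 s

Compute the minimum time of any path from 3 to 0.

58 s

Compare a few routes:
3–6–5–2–0: 21+14+15+8 = 58
3–1–6–5–2–0: 22+19+14+15+8 = 78
The minimum is 58 s via 3–6–5–2–0.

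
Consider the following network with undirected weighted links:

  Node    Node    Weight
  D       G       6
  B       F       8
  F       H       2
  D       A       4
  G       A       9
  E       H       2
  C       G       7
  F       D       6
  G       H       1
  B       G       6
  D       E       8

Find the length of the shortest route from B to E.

Running Dijkstra from B:
B: 0
G: 6  (via B)
H: 7  (via G)
F: 8  (via B)
E: 9  (via H)
Shortest route: B → G → H → E = 9.

9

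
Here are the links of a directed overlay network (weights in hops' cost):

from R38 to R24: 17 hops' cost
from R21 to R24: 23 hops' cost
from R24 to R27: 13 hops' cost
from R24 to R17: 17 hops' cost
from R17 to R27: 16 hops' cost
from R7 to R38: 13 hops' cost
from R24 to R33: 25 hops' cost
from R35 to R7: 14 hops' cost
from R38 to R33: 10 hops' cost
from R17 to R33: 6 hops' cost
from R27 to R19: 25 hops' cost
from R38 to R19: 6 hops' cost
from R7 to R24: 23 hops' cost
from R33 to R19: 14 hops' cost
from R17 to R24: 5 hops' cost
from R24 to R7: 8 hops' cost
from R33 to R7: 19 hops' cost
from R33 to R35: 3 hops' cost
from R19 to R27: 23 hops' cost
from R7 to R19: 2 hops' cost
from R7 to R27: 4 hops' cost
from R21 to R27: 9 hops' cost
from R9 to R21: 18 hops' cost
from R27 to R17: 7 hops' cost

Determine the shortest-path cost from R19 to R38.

56 hops' cost

Shortest distances from R19:
R19: 0
R27: 23  (via R19)
R17: 30  (via R27)
R24: 35  (via R17)
R33: 36  (via R17)
R35: 39  (via R33)
R7: 43  (via R24)
R38: 56  (via R7)
Shortest route: R19 → R27 → R17 → R24 → R7 → R38 = 56 hops' cost.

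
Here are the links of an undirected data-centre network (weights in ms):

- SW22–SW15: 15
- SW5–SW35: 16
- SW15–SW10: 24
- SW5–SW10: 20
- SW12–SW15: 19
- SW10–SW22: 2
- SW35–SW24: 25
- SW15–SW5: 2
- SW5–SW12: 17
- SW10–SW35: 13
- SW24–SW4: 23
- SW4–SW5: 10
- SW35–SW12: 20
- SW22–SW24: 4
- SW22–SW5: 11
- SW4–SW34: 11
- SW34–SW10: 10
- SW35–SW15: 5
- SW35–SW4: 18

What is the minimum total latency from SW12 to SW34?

Compare a few routes:
SW12 - SW5 - SW22 - SW10 - SW34: 17+11+2+10 = 40
SW12 - SW15 - SW5 - SW4 - SW34: 19+2+10+11 = 42
SW12 - SW5 - SW4 - SW34: 17+10+11 = 38
The minimum is 38 ms via SW12 - SW5 - SW4 - SW34.

38 ms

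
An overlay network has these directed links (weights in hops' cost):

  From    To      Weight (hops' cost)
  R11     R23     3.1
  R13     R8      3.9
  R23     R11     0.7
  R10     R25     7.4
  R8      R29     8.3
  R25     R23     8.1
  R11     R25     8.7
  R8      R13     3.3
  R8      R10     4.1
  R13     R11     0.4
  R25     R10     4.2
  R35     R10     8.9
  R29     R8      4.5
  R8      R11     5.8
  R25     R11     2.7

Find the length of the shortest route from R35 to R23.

Settle nodes by increasing distance from R35:
R35: 0
R10: 8.9  (via R35)
R25: 16.3  (via R10)
R11: 19  (via R25)
R23: 22.1  (via R11)
Shortest route: R35–R10–R25–R11–R23 = 22.1 hops' cost.

22.1 hops' cost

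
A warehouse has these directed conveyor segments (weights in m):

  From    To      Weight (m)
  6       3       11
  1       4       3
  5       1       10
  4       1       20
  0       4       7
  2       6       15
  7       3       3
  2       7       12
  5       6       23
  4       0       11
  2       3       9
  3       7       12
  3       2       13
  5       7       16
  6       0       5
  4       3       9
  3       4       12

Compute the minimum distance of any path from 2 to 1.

Candidate routes:
2 - 3 - 4 - 1: 9+12+20 = 41
2 - 7 - 3 - 4 - 1: 12+3+12+20 = 47
2 - 6 - 3 - 4 - 1: 15+11+12+20 = 58
2 - 6 - 0 - 4 - 1: 15+5+7+20 = 47
The minimum is 41 m via 2 - 3 - 4 - 1.

41 m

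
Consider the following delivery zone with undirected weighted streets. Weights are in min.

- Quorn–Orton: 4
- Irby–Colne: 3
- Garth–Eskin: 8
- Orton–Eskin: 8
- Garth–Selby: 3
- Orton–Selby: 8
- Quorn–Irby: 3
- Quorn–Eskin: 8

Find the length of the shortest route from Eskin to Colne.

Shortest distances from Eskin:
Eskin: 0
Garth: 8  (via Eskin)
Orton: 8  (via Eskin)
Quorn: 8  (via Eskin)
Irby: 11  (via Quorn)
Selby: 11  (via Garth)
Colne: 14  (via Irby)
Shortest route: Eskin–Quorn–Irby–Colne = 14 min.

14 min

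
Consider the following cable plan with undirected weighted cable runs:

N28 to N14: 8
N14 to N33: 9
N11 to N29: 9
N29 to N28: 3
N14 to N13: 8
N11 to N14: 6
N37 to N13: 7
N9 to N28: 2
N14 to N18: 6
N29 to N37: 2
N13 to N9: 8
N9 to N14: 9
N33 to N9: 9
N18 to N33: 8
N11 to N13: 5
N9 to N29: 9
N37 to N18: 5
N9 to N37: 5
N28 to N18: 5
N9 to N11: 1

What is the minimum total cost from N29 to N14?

Enumerating some paths:
N29 - N28 - N9 - N11 - N14: 3+2+1+6 = 12
N29 - N28 - N14: 3+8 = 11
Cheapest is N29 - N28 - N14 at 11.

11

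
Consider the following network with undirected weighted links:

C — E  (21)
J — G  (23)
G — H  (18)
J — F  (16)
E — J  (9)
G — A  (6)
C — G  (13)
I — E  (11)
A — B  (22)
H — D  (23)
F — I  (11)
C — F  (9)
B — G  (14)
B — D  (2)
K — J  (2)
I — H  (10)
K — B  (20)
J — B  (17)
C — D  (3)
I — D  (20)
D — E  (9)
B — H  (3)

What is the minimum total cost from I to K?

22

Settle nodes by increasing distance from I:
I: 0
H: 10  (via I)
E: 11  (via I)
F: 11  (via I)
B: 13  (via H)
D: 15  (via B)
C: 18  (via D)
J: 20  (via E)
K: 22  (via J)
Shortest route: I → E → J → K = 22.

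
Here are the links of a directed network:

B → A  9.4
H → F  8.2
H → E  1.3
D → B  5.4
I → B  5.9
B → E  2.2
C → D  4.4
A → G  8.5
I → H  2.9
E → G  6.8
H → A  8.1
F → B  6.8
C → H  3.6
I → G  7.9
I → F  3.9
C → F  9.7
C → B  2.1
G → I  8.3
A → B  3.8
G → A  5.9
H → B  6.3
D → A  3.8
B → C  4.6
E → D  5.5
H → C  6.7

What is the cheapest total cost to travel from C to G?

Enumerating some paths:
C → H → E → G: 3.6+1.3+6.8 = 11.7
C → D → B → E → G: 4.4+5.4+2.2+6.8 = 18.8
C → D → A → G: 4.4+3.8+8.5 = 16.7
C → B → E → G: 2.1+2.2+6.8 = 11.1
Cheapest is C → B → E → G at 11.1.

11.1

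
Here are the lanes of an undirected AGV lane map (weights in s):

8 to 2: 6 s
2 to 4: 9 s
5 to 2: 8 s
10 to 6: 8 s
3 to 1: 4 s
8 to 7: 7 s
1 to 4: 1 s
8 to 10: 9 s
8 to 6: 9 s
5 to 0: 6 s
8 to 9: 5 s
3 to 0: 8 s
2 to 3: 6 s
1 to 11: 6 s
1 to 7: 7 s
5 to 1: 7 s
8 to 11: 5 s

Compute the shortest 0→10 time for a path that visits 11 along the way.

Shortest 0→11: 0–3–1–11 = 18
Shortest 11→10: 11–8–10 = 14
Total via 11: 18 + 14 = 32 s.

32 s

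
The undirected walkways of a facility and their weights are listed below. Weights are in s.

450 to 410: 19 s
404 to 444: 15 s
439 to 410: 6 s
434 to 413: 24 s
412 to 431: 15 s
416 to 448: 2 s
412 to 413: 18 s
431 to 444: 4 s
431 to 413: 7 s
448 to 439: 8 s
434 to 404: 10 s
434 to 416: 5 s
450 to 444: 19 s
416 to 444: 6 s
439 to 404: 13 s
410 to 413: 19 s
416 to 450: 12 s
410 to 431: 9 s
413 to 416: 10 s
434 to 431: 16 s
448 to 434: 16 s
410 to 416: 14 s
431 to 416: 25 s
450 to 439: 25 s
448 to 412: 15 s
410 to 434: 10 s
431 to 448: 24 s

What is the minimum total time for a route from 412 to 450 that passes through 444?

37 s

Shortest 412→444: 412–431–444 = 19
Shortest 444→450: 444–416–450 = 18
Total via 444: 19 + 18 = 37 s.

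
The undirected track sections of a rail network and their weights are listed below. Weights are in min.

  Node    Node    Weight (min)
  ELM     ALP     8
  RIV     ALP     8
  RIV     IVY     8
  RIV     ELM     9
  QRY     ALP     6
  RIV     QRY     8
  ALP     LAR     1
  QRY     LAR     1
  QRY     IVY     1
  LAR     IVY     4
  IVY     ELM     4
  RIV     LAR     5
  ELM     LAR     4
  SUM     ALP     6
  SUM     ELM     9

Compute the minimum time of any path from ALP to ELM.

5 min

Candidate routes:
ALP - LAR - QRY - IVY - ELM: 1+1+1+4 = 7
ALP - LAR - ELM: 1+4 = 5
Cheapest is ALP - LAR - ELM at 5 min.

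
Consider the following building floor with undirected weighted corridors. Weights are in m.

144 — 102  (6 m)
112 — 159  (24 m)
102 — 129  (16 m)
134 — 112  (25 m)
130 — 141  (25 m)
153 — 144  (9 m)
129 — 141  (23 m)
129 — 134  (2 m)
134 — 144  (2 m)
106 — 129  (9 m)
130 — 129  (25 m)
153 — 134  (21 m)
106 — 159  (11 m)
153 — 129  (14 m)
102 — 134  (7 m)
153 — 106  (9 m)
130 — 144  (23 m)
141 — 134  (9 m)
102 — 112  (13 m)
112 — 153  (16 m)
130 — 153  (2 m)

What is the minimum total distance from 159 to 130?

Candidate routes:
159 - 106 - 153 - 130: 11+9+2 = 22
159 - 106 - 129 - 134 - 144 - 153 - 130: 11+9+2+2+9+2 = 35
The minimum is 22 m via 159 - 106 - 153 - 130.

22 m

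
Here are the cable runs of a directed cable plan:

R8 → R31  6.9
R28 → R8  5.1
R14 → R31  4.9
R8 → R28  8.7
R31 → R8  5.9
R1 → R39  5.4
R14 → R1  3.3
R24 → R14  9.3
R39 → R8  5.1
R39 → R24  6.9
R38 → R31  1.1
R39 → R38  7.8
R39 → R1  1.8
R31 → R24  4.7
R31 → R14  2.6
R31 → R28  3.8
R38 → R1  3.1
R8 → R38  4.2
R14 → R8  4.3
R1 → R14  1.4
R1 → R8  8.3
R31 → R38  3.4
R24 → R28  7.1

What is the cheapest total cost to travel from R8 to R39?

12.7

Shortest distances from R8:
R8: 0
R38: 4.2  (via R8)
R31: 5.3  (via R38)
R1: 7.3  (via R38)
R14: 7.9  (via R31)
R28: 8.7  (via R8)
R24: 10  (via R31)
R39: 12.7  (via R1)
Shortest route: R8–R38–R1–R39 = 12.7.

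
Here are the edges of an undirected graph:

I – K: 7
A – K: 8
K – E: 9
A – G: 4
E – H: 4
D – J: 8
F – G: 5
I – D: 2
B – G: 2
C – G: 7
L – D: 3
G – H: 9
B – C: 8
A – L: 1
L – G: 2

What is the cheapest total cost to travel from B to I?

Enumerating some paths:
B - G - A - L - D - I: 2+4+1+3+2 = 12
B - G - L - D - I: 2+2+3+2 = 9
The minimum is 9 via B - G - L - D - I.

9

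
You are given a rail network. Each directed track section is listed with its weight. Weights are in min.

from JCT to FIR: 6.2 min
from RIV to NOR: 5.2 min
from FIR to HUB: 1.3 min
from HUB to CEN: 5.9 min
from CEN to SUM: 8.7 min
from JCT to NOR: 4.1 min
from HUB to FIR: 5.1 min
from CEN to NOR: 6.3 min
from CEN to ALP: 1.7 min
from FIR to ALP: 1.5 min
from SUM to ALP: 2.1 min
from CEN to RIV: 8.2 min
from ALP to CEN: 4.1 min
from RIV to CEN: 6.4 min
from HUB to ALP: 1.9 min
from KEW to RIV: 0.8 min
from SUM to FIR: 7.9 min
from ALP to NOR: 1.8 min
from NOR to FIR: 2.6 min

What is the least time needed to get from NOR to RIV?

16.4 min

Compare a few routes:
NOR - FIR - HUB - CEN - RIV: 2.6+1.3+5.9+8.2 = 18
NOR - FIR - HUB - ALP - CEN - RIV: 2.6+1.3+1.9+4.1+8.2 = 18.1
NOR - FIR - ALP - CEN - RIV: 2.6+1.5+4.1+8.2 = 16.4
Cheapest is NOR - FIR - ALP - CEN - RIV at 16.4 min.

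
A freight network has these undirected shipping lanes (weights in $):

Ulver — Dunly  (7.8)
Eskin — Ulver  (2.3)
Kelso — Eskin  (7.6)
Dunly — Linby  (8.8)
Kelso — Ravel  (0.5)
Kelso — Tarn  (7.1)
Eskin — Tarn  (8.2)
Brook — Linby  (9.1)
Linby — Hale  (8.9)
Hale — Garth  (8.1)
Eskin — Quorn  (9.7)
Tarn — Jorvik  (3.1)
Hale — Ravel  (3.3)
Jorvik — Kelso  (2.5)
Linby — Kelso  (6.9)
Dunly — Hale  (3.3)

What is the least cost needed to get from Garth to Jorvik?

$14.4

Settle nodes by increasing distance from Garth:
Garth: 0
Hale: 8.1  (via Garth)
Ravel: 11.4  (via Hale)
Dunly: 11.4  (via Hale)
Kelso: 11.9  (via Ravel)
Jorvik: 14.4  (via Kelso)
Shortest route: Garth → Hale → Ravel → Kelso → Jorvik = $14.4.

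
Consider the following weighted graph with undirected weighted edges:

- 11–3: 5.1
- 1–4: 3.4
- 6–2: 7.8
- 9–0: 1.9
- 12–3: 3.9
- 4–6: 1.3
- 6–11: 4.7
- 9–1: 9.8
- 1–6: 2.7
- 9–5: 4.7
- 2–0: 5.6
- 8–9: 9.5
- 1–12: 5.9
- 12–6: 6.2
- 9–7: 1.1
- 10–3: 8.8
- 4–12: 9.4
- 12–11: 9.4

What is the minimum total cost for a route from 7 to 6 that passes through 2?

16.4

Best 7 to 2: 7 → 9 → 0 → 2 costing 8.6
Shortest 2→6: 2 → 6 = 7.8
Total via 2: 8.6 + 7.8 = 16.4.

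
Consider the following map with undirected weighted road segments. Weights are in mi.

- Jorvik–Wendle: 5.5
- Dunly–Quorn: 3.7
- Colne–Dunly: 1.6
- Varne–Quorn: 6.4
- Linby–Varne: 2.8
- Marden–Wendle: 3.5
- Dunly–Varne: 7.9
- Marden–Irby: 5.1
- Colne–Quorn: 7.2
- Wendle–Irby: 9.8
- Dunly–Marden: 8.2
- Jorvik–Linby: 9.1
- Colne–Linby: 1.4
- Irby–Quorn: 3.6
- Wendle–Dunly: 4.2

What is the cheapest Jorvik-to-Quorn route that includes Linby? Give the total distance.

Best Jorvik to Linby: Jorvik → Linby costing 9.1
Best Linby to Quorn: Linby → Colne → Dunly → Quorn costing 6.7
Total via Linby: 9.1 + 6.7 = 15.8 mi.

15.8 mi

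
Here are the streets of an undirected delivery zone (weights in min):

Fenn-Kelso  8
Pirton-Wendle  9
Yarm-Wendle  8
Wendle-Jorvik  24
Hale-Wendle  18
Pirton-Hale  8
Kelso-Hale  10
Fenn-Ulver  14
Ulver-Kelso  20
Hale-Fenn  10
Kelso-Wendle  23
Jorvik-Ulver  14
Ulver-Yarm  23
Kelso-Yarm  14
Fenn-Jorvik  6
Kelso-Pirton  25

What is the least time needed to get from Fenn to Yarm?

22 min

Candidate routes:
Fenn–Hale–Wendle–Yarm: 10+18+8 = 36
Fenn–Kelso–Yarm: 8+14 = 22
Fenn–Hale–Pirton–Wendle–Yarm: 10+8+9+8 = 35
Fenn–Hale–Kelso–Yarm: 10+10+14 = 34
The minimum is 22 min via Fenn–Kelso–Yarm.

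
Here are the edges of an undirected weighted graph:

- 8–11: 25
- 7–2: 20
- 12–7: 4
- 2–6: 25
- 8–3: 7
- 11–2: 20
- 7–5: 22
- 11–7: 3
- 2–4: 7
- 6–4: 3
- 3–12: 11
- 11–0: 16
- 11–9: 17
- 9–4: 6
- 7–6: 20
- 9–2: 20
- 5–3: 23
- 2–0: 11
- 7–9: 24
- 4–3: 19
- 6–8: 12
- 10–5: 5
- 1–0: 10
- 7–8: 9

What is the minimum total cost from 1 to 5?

51

Compare a few routes:
1 → 0 → 2 → 11 → 7 → 5: 10+11+20+3+22 = 66
1 → 0 → 2 → 7 → 5: 10+11+20+22 = 63
1 → 0 → 11 → 7 → 5: 10+16+3+22 = 51
Cheapest is 1 → 0 → 11 → 7 → 5 at 51.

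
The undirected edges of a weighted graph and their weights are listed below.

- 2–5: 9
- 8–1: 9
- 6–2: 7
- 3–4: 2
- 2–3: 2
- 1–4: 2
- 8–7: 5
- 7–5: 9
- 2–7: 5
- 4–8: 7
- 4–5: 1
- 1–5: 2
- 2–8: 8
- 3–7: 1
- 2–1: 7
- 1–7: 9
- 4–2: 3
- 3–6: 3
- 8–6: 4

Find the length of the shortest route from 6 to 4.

5

Shortest distances from 6:
6: 0
3: 3  (via 6)
7: 4  (via 3)
8: 4  (via 6)
2: 5  (via 3)
4: 5  (via 3)
Shortest route: 6 → 3 → 4 = 5.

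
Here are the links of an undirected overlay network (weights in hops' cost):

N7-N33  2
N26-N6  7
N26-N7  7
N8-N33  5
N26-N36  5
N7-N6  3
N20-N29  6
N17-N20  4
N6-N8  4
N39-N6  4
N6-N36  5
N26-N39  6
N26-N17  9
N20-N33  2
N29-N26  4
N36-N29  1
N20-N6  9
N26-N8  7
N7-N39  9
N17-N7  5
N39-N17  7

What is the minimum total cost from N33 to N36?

9 hops' cost

Settle nodes by increasing distance from N33:
N33: 0
N7: 2  (via N33)
N20: 2  (via N33)
N8: 5  (via N33)
N6: 5  (via N7)
N17: 6  (via N20)
N29: 8  (via N20)
N26: 9  (via N7)
N36: 9  (via N29)
Shortest route: N33–N20–N29–N36 = 9 hops' cost.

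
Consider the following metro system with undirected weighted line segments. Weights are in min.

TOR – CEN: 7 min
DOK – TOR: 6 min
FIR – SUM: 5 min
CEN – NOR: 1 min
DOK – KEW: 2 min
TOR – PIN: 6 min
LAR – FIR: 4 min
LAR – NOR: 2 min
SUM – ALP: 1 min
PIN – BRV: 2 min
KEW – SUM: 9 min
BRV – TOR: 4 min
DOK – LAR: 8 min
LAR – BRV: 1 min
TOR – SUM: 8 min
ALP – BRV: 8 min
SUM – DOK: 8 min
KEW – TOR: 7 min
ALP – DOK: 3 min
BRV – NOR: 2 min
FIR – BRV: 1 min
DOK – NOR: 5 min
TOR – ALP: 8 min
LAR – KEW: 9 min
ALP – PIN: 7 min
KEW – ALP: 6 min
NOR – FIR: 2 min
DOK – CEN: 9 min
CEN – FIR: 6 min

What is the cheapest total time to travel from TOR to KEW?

7 min

Running Dijkstra from TOR:
TOR: 0
BRV: 4  (via TOR)
LAR: 5  (via BRV)
FIR: 5  (via BRV)
NOR: 6  (via BRV)
DOK: 6  (via TOR)
PIN: 6  (via TOR)
KEW: 7  (via TOR)
Shortest route: TOR → KEW = 7 min.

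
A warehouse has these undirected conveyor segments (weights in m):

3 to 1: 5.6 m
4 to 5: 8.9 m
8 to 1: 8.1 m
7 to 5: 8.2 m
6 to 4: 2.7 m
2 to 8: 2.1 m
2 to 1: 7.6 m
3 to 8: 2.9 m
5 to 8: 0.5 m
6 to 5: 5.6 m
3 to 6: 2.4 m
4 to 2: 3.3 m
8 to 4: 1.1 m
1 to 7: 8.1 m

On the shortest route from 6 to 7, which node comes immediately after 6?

Compare a few routes:
6–5–7: 5.6+8.2 = 13.8
6–3–8–5–7: 2.4+2.9+0.5+8.2 = 14
6–3–1–7: 2.4+5.6+8.1 = 16.1
6–4–8–5–7: 2.7+1.1+0.5+8.2 = 12.5
The minimum is 12.5 m via 6–4–8–5–7.
So from 6 the first move is to 4.

4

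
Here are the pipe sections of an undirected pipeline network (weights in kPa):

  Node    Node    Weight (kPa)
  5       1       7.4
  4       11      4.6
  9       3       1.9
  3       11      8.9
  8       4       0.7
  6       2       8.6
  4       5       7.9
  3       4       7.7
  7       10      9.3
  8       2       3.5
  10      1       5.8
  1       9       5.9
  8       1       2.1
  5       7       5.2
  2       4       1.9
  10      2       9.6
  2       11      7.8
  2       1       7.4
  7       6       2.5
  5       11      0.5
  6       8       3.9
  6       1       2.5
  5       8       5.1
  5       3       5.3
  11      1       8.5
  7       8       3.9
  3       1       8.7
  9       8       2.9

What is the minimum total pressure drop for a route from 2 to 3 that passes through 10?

22.3 kPa

Best 2 to 10: 2–10 costing 9.6
Shortest 10→3: 10–1–8–9–3 = 12.7
Total via 10: 9.6 + 12.7 = 22.3 kPa.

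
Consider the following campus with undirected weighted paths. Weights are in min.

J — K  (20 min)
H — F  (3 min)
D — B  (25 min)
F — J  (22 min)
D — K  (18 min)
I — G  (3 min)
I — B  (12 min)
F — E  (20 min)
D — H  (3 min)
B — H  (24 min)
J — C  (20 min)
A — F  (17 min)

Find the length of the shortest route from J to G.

64 min

Settle nodes by increasing distance from J:
J: 0
C: 20  (via J)
K: 20  (via J)
F: 22  (via J)
H: 25  (via F)
D: 28  (via H)
A: 39  (via F)
E: 42  (via F)
B: 49  (via H)
I: 61  (via B)
G: 64  (via I)
Shortest route: J–F–H–B–I–G = 64 min.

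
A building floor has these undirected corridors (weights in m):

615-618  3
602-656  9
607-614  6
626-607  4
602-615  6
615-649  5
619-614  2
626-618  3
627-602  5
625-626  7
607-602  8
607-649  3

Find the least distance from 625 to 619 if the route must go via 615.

29 m

Shortest 625→615: 625 → 626 → 618 → 615 = 13
Best 615 to 619: 615 → 649 → 607 → 614 → 619 costing 16
Total via 615: 13 + 16 = 29 m.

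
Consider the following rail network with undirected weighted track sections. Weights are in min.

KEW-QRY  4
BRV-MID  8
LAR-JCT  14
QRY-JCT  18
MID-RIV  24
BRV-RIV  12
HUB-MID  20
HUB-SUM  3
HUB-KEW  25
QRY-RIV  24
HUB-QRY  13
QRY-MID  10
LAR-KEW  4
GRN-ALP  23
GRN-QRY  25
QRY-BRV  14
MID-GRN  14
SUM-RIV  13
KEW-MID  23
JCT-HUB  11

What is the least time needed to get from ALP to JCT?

Enumerating some paths:
ALP–GRN–MID–QRY–JCT: 23+14+10+18 = 65
ALP–GRN–MID–HUB–JCT: 23+14+20+11 = 68
ALP–GRN–QRY–JCT: 23+25+18 = 66
The minimum is 65 min via ALP–GRN–MID–QRY–JCT.

65 min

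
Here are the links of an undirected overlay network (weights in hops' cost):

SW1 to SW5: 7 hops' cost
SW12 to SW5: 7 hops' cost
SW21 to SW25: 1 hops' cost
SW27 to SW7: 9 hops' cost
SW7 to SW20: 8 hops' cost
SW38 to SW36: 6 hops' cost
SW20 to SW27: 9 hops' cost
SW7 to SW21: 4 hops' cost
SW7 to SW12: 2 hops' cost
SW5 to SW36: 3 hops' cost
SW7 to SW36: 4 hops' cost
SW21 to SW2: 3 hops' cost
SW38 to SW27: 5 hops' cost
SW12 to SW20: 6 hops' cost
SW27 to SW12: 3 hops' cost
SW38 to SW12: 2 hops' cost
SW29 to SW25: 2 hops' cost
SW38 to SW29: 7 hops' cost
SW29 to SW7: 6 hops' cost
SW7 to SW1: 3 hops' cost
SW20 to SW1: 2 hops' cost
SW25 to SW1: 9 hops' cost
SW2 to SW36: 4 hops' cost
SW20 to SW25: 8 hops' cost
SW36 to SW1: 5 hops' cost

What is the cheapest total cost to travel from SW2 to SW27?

Running Dijkstra from SW2:
SW2: 0
SW21: 3  (via SW2)
SW36: 4  (via SW2)
SW25: 4  (via SW21)
SW29: 6  (via SW25)
SW5: 7  (via SW36)
SW7: 7  (via SW21)
SW1: 9  (via SW36)
SW12: 9  (via SW7)
SW38: 10  (via SW36)
SW20: 11  (via SW1)
SW27: 12  (via SW12)
Shortest route: SW2 → SW21 → SW7 → SW12 → SW27 = 12 hops' cost.

12 hops' cost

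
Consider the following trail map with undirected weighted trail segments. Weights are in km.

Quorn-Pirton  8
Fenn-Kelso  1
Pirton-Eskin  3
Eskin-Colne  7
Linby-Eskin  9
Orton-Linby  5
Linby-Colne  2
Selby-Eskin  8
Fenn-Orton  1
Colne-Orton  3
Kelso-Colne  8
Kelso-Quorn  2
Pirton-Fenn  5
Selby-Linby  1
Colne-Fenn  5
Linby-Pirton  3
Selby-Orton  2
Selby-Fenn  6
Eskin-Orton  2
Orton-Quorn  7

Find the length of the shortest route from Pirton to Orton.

Candidate routes:
Pirton–Eskin–Orton: 3+2 = 5
Pirton–Fenn–Orton: 5+1 = 6
Cheapest is Pirton–Eskin–Orton at 5 km.

5 km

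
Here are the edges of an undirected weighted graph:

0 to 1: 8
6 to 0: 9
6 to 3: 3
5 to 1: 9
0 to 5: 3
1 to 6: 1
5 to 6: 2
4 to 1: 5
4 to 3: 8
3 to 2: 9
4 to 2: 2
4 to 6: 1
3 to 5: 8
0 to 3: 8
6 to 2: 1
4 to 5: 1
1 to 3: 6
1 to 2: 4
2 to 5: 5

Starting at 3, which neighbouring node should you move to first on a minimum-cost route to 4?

6

Enumerating some paths:
3–6–5–4: 3+2+1 = 6
3–6–2–4: 3+1+2 = 6
3–6–4: 3+1 = 4
Cheapest is 3–6–4 at 4.
So from 3 the first move is to 6.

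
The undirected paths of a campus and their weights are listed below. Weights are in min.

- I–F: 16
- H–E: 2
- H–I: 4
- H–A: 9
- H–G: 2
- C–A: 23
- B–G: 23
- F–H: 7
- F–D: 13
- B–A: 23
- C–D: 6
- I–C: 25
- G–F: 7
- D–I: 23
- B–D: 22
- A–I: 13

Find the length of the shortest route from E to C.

28 min

Candidate routes:
E - H - G - F - D - C: 2+2+7+13+6 = 30
E - H - F - D - C: 2+7+13+6 = 28
E - H - I - C: 2+4+25 = 31
The minimum is 28 min via E - H - F - D - C.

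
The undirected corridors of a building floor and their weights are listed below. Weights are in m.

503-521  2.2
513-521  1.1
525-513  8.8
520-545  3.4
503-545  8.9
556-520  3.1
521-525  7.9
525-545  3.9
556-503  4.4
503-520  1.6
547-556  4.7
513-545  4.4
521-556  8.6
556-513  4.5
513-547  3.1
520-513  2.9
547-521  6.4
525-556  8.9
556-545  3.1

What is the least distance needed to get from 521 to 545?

Shortest distances from 521:
521: 0
513: 1.1  (via 521)
503: 2.2  (via 521)
520: 3.8  (via 503)
547: 4.2  (via 513)
545: 5.5  (via 513)
Shortest route: 521–513–545 = 5.5 m.

5.5 m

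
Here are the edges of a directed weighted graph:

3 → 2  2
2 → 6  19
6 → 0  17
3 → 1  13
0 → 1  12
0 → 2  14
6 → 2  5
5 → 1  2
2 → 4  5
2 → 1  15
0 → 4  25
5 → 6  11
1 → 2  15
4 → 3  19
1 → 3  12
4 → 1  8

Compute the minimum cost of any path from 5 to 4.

21

Running Dijkstra from 5:
5: 0
1: 2  (via 5)
6: 11  (via 5)
3: 14  (via 1)
2: 16  (via 6)
4: 21  (via 2)
Shortest route: 5–6–2–4 = 21.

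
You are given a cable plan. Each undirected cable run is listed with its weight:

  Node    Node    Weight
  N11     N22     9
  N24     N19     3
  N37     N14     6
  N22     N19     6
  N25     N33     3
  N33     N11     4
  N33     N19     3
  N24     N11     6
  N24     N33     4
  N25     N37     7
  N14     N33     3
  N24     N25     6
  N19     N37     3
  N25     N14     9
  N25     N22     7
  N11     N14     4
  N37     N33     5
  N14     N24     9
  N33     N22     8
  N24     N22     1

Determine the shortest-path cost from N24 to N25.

6

Enumerating some paths:
N24–N33–N25: 4+3 = 7
N24–N22–N25: 1+7 = 8
N24–N19–N33–N25: 3+3+3 = 9
N24–N25: 6 = 6
The minimum is 6 via N24–N25.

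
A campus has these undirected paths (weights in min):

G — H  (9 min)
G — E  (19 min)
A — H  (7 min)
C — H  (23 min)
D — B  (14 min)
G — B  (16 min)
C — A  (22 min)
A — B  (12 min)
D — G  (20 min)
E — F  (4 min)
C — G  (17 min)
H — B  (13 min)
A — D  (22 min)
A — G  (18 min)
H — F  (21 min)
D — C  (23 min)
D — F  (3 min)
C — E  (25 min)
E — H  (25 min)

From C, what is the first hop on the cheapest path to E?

E

Enumerating some paths:
C - D - F - E: 23+3+4 = 30
C - G - D - F - E: 17+20+3+4 = 44
C - G - E: 17+19 = 36
C - E: 25 = 25
Cheapest is C - E at 25 min.
So from C the first move is to E.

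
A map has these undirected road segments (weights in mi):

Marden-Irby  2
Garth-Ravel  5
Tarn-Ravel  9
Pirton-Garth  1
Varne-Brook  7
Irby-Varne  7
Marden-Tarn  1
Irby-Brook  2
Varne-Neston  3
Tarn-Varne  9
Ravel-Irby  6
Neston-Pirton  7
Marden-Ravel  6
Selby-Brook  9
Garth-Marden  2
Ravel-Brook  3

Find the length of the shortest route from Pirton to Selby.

16 mi

Shortest distances from Pirton:
Pirton: 0
Garth: 1  (via Pirton)
Marden: 3  (via Garth)
Tarn: 4  (via Marden)
Irby: 5  (via Marden)
Ravel: 6  (via Garth)
Neston: 7  (via Pirton)
Brook: 7  (via Irby)
Varne: 10  (via Neston)
Selby: 16  (via Brook)
Shortest route: Pirton–Garth–Marden–Irby–Brook–Selby = 16 mi.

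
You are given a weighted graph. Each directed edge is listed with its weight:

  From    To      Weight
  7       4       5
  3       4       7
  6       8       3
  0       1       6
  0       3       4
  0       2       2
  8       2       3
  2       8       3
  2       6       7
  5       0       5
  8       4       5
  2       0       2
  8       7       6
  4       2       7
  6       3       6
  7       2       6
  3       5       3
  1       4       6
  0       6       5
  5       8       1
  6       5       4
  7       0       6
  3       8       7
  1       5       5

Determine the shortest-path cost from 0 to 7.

11

Candidate routes:
0 → 6 → 5 → 8 → 7: 5+4+1+6 = 16
0 → 3 → 5 → 8 → 7: 4+3+1+6 = 14
0 → 6 → 8 → 7: 5+3+6 = 14
0 → 2 → 8 → 7: 2+3+6 = 11
Cheapest is 0 → 2 → 8 → 7 at 11.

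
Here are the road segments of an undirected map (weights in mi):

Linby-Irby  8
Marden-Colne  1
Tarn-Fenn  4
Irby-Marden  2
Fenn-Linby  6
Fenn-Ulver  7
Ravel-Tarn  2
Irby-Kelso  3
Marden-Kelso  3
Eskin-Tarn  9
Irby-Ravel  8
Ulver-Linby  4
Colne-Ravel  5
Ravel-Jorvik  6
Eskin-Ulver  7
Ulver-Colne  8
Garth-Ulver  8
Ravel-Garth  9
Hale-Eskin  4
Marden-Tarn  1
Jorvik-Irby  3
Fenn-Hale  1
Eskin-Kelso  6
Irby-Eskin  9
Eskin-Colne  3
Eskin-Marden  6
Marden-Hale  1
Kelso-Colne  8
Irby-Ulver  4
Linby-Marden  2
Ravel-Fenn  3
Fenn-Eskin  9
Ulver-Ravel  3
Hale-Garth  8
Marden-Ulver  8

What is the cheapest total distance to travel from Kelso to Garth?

12 mi

Running Dijkstra from Kelso:
Kelso: 0
Marden: 3  (via Kelso)
Irby: 3  (via Kelso)
Hale: 4  (via Marden)
Tarn: 4  (via Marden)
Colne: 4  (via Marden)
Fenn: 5  (via Hale)
Linby: 5  (via Marden)
Eskin: 6  (via Kelso)
Ravel: 6  (via Tarn)
Jorvik: 6  (via Irby)
Ulver: 7  (via Irby)
Garth: 12  (via Hale)
Shortest route: Kelso → Marden → Hale → Garth = 12 mi.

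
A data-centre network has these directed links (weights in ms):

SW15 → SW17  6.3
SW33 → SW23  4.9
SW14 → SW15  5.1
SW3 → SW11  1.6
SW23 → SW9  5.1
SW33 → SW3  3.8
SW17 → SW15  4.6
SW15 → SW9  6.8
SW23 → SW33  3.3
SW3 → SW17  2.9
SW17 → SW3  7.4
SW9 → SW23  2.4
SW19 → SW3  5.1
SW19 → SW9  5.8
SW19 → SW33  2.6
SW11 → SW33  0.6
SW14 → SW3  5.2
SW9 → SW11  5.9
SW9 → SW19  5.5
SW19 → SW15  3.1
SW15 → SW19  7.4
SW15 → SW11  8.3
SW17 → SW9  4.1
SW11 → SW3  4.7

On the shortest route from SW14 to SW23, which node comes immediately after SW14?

Compare a few routes:
SW14 - SW15 - SW9 - SW23: 5.1+6.8+2.4 = 14.3
SW14 - SW3 - SW11 - SW33 - SW23: 5.2+1.6+0.6+4.9 = 12.3
Cheapest is SW14 - SW3 - SW11 - SW33 - SW23 at 12.3 ms.
So from SW14 the first move is to SW3.

SW3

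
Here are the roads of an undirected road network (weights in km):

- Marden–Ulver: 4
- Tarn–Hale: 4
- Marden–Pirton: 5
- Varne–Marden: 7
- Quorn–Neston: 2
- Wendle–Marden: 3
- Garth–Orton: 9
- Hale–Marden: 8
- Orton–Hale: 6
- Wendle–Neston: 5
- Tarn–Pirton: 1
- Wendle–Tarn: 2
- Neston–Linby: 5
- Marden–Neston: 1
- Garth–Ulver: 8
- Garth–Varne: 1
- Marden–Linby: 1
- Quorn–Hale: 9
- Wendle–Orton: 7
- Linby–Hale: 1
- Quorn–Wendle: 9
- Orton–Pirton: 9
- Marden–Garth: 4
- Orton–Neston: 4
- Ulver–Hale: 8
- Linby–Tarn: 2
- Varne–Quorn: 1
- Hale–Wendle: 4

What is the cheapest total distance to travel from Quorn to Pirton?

7 km

Settle nodes by increasing distance from Quorn:
Quorn: 0
Varne: 1  (via Quorn)
Neston: 2  (via Quorn)
Garth: 2  (via Varne)
Marden: 3  (via Neston)
Linby: 4  (via Marden)
Hale: 5  (via Linby)
Tarn: 6  (via Linby)
Wendle: 6  (via Marden)
Orton: 6  (via Neston)
Pirton: 7  (via Tarn)
Shortest route: Quorn → Neston → Marden → Linby → Tarn → Pirton = 7 km.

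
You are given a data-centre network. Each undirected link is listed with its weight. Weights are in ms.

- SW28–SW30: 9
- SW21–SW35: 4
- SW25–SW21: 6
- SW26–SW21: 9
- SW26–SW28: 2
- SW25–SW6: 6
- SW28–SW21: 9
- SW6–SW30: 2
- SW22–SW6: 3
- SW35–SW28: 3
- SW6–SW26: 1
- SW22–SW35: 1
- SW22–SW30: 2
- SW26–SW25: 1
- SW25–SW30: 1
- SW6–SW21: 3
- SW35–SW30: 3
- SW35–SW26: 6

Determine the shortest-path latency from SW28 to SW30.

Candidate routes:
SW28–SW26–SW25–SW30: 2+1+1 = 4
SW28–SW26–SW6–SW30: 2+1+2 = 5
The minimum is 4 ms via SW28–SW26–SW25–SW30.

4 ms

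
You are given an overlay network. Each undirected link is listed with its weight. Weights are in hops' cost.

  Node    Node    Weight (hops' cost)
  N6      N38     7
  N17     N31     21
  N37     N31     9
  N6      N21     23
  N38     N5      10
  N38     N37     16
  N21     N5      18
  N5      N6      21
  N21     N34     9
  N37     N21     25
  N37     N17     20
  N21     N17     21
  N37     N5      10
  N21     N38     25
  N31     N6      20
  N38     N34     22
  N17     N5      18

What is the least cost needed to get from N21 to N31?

34 hops' cost

Running Dijkstra from N21:
N21: 0
N34: 9  (via N21)
N5: 18  (via N21)
N17: 21  (via N21)
N6: 23  (via N21)
N38: 25  (via N21)
N37: 25  (via N21)
N31: 34  (via N37)
Shortest route: N21–N37–N31 = 34 hops' cost.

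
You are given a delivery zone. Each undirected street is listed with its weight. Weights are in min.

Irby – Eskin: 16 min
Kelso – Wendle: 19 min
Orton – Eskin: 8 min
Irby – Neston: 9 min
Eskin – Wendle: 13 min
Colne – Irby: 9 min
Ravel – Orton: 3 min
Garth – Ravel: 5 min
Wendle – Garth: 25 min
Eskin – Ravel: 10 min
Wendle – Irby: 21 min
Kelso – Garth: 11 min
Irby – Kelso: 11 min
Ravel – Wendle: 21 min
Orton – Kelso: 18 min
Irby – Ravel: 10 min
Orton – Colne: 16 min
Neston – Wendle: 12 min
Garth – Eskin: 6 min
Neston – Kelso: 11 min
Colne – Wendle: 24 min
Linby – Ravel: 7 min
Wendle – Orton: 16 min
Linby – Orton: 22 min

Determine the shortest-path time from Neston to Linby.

Shortest distances from Neston:
Neston: 0
Irby: 9  (via Neston)
Kelso: 11  (via Neston)
Wendle: 12  (via Neston)
Colne: 18  (via Irby)
Ravel: 19  (via Irby)
Garth: 22  (via Kelso)
Orton: 22  (via Ravel)
Eskin: 25  (via Irby)
Linby: 26  (via Ravel)
Shortest route: Neston–Irby–Ravel–Linby = 26 min.

26 min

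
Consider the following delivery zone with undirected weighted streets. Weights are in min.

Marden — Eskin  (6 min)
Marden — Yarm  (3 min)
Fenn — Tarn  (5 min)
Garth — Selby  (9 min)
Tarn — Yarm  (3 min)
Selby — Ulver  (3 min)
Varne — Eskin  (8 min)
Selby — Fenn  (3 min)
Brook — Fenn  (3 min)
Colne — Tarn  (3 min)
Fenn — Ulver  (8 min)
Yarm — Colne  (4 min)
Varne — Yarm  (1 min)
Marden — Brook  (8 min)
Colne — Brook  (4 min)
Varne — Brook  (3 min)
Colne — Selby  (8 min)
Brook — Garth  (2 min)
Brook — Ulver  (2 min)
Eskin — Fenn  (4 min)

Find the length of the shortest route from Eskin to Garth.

Compare a few routes:
Eskin - Varne - Brook - Garth: 8+3+2 = 13
Eskin - Fenn - Brook - Garth: 4+3+2 = 9
Eskin - Fenn - Selby - Ulver - Brook - Garth: 4+3+3+2+2 = 14
Cheapest is Eskin - Fenn - Brook - Garth at 9 min.

9 min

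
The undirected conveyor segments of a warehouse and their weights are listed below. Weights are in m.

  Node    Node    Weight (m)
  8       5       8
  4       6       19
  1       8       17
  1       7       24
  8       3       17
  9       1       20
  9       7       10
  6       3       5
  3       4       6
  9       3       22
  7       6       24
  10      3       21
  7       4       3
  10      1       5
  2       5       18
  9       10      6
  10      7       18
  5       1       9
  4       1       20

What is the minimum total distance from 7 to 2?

48 m

Settle nodes by increasing distance from 7:
7: 0
4: 3  (via 7)
3: 9  (via 4)
9: 10  (via 7)
6: 14  (via 3)
10: 16  (via 9)
1: 21  (via 10)
8: 26  (via 3)
5: 30  (via 1)
2: 48  (via 5)
Shortest route: 7–9–10–1–5–2 = 48 m.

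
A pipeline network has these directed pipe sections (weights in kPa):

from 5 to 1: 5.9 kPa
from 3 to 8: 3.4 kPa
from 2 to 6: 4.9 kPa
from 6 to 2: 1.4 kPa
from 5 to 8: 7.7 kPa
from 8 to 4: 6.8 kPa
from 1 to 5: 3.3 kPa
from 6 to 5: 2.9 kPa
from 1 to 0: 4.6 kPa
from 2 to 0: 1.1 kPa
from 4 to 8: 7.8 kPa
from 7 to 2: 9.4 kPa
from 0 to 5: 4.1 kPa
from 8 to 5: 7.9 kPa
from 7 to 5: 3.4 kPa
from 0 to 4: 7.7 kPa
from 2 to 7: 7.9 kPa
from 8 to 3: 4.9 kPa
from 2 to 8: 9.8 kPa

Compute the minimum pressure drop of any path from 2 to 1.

Settle nodes by increasing distance from 2:
2: 0
0: 1.1  (via 2)
6: 4.9  (via 2)
5: 5.2  (via 0)
7: 7.9  (via 2)
4: 8.8  (via 0)
8: 9.8  (via 2)
1: 11.1  (via 5)
Shortest route: 2–0–5–1 = 11.1 kPa.

11.1 kPa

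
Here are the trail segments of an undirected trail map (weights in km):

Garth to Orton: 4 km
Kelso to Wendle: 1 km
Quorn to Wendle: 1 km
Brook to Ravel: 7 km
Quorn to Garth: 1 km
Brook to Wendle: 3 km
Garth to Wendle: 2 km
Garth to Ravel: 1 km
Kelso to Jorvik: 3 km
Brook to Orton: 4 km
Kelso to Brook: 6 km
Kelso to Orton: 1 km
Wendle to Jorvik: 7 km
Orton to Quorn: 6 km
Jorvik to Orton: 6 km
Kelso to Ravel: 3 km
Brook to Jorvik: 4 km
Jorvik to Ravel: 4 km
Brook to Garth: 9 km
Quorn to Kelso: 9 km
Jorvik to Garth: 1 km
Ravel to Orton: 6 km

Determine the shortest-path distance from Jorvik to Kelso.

Enumerating some paths:
Jorvik–Kelso: 3 = 3
Jorvik–Garth–Wendle–Kelso: 1+2+1 = 4
Jorvik–Garth–Ravel–Kelso: 1+1+3 = 5
Jorvik–Garth–Quorn–Wendle–Kelso: 1+1+1+1 = 4
Cheapest is Jorvik–Kelso at 3 km.

3 km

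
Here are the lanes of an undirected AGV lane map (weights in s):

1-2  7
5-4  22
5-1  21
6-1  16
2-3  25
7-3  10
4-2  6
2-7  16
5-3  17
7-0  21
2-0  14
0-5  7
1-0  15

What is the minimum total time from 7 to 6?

Shortest distances from 7:
7: 0
3: 10  (via 7)
2: 16  (via 7)
0: 21  (via 7)
4: 22  (via 2)
1: 23  (via 2)
5: 27  (via 3)
6: 39  (via 1)
Shortest route: 7–2–1–6 = 39 s.

39 s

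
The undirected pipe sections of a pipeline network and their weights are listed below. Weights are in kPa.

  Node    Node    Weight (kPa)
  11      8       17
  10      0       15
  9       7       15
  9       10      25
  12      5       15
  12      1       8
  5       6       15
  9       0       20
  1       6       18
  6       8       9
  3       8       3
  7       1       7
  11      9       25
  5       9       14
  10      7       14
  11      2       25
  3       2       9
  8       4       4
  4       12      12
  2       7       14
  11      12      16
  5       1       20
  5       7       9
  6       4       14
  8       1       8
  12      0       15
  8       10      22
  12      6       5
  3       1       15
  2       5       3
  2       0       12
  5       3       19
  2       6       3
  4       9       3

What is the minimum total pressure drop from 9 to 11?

Candidate routes:
9 → 4 → 8 → 11: 3+4+17 = 24
9 → 11: 25 = 25
9 → 4 → 12 → 11: 3+12+16 = 31
Cheapest is 9 → 4 → 8 → 11 at 24 kPa.

24 kPa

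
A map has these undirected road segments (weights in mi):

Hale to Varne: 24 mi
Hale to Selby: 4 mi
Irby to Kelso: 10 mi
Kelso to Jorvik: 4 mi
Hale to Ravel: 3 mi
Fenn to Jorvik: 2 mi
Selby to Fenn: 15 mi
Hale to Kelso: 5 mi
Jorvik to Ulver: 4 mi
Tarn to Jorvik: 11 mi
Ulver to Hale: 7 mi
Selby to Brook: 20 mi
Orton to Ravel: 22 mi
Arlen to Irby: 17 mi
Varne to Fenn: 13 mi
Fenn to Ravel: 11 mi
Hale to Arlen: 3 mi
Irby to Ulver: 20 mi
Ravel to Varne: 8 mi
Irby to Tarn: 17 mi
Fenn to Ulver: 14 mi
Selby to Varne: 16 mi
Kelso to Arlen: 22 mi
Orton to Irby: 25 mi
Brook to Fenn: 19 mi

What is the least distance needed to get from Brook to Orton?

49 mi

Compare a few routes:
Brook–Fenn–Ravel–Orton: 19+11+22 = 52
Brook–Selby–Hale–Ravel–Orton: 20+4+3+22 = 49
Brook–Fenn–Jorvik–Kelso–Hale–Ravel–Orton: 19+2+4+5+3+22 = 55
The minimum is 49 mi via Brook–Selby–Hale–Ravel–Orton.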